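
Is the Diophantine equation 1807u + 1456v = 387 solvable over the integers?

gcd(1807, 1456) = 13.
13 does not divide 387 (remainder 10), so no integer solutions.

no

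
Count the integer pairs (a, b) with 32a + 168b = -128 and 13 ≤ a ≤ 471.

gcd(168, 32) = 8.
By Bézout, 32·(-5) + 168·(1) = 8.
Particular solution: (17, -4).
General solution: a = 17 + 21t, b = -4 - 4t for integer t.
13 ≤ 17 + 21t ≤ 471 gives t ∈ [0, 21], which is 22 values.

22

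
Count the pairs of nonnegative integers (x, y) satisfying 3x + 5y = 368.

gcd(5, 3):
  5 = 1×3 + 2
  3 = 1×2 + 1
  2 = 2×1
so gcd(5, 3) = 1.
Back-substitute for Bézout coefficients:
  1 = 3 - 1×2
  ... = 3×(2) + 5×(-1)
Scale by 368: one solution is (736, -368). Reduce x mod 5: (1, 73).
General: x = 1 + 5t, y = 73 - 3t.
x ≥ 0 ⇒ t ≥ 0; y ≥ 0 ⇒ t ≤ 24. So t ∈ [0, 24]: 25 solutions.

25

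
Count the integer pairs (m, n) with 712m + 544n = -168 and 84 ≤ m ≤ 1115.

gcd(712, 544):
  712 = 1×544 + 168
  544 = 3×168 + 40
  168 = 4×40 + 8
  40 = 5×8
so gcd(712, 544) = 8.
Back-substitute for Bézout coefficients:
  8 = 168 - 4×40
  ... = 712×(13) + 544×(-17)
Scale by -21: particular solution (-273, 357); reduce m mod 68: (67, -88).
General solution: m = 67 + 68t, n = -88 - 89t for integer t.
84 ≤ 67 + 68t ≤ 1115 gives t ∈ [1, 15], which is 15 values.

15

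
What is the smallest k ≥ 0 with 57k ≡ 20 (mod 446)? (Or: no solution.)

gcd(446, 57):
  446 = 7*57 + 47
  57 = 1*47 + 10
  47 = 4*10 + 7
  10 = 1*7 + 3
  7 = 2*3 + 1
  3 = 3*1
so gcd(446, 57) = 1.
1 divides 20, so solutions exist.
Back-substitute for Bézout coefficients:
  1 = 7 - 2*3
  ... = 57*(-133) + 446*(17)
So 57*(-133) ≡ 1 (mod 446); multiply by 20: k ≡ -2660 (mod 446).
Smallest nonnegative: k = -2660 mod 446 = 16.

16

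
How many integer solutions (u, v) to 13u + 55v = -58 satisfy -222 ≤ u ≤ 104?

gcd(55, 13) = 1.
By Bézout, 13*(17) + 55*(-4) = 1.
Particular solution: (4, -2).
General solution: u = 4 + 55t, v = -2 - 13t for integer t.
-222 ≤ 4 + 55t ≤ 104 gives t ∈ [-4, 1], which is 6 values.

6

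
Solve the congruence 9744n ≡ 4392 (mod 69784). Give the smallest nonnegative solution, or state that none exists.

7198

gcd(69784, 9744) = 8  (69784 = 7×9744 + 1576, 9744 = 6×1576 + 288, 1576 = 5×288 + 136, 288 = 2×136 + 16, 136 = 8×16 + 8, 16 = 2×8).
8 divides 4392, so solutions exist.
Back-substituting, 9744×(-4118) + 69784×(575) = 8.
So 9744×(-4118) ≡ 8 (mod 69784); multiply by 549: n ≡ -2260782 (mod 8723).
Smallest nonnegative: n = -2260782 mod 8723 = 7198.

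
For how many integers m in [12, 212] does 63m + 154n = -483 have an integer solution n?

9

gcd(154, 63):
  154 = 2·63 + 28
  63 = 2·28 + 7
  28 = 4·7
so gcd(154, 63) = 7.
Back-substitute for Bézout coefficients:
  7 = 63 - 2·28
  ... = 63·(5) + 154·(-2)
Scale by -69: particular solution (-345, 138); reduce m mod 22: (7, -6).
General solution: m = 7 + 22t, n = -6 - 9t for integer t.
12 ≤ 7 + 22t ≤ 212 gives t ∈ [1, 9], which is 9 values.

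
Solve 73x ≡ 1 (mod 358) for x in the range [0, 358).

gcd(358, 73) = 1  (358 = 4·73 + 66, 73 = 1·66 + 7, 66 = 9·7 + 3, 7 = 2·3 + 1, 3 = 3·1).
Back-substituting, 73·(103) + 358·(-21) = 1.
So 73·103 ≡ 1 (mod 358), and 103 mod 358 = 103.

103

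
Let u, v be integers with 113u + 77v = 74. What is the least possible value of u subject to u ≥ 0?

gcd(113, 77):
  113 = 1×77 + 36
  77 = 2×36 + 5
  36 = 7×5 + 1
  5 = 5×1
so gcd(113, 77) = 1.
1 divides 74, so solutions exist.
Back-substitute for Bézout coefficients:
  1 = 36 - 7×5
  ... = 113×(15) + 77×(-22)
Scale by 74/1 = 74: (u₀, v₀) = (1110, -1628).
General solution: u = 1110 + 77t, v = -1628 - 113t for integer t.
u ≥ 0: smallest is 1110 mod 77 = 32 (at t = -14), with v = -46.

32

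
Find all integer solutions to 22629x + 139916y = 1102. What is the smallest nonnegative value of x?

gcd(139916, 22629) = 19.
19 divides 1102, so solutions exist.
By Bézout, 22629·(-1385) + 139916·(224) = 19.
Scale by 1102/19 = 58: (x₀, y₀) = (-80330, 12992).
General solution: x = -80330 + 7364t, y = 12992 - 1191t for integer t.
x ≥ 0: smallest is -80330 mod 7364 = 674 (at t = 11), with y = -109.

674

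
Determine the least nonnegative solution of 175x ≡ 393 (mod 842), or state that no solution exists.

825

gcd(842, 175) = 1  (842 = 4*175 + 142, 175 = 1*142 + 33, 142 = 4*33 + 10, 33 = 3*10 + 3, 10 = 3*3 + 1, 3 = 3*1).
1 divides 393, so solutions exist.
Back-substituting, 175*(-255) + 842*(53) = 1.
So 175*(-255) ≡ 1 (mod 842); multiply by 393: x ≡ -100215 (mod 842).
Smallest nonnegative: x = -100215 mod 842 = 825.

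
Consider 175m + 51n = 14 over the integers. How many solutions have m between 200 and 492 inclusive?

gcd(175, 51) = 1  (175 = 3*51 + 22, 51 = 2*22 + 7, 22 = 3*7 + 1, 7 = 7*1).
Back-substituting, 175*(7) + 51*(-24) = 1.
Scale by 14: particular solution (98, -336); reduce m mod 51: (47, -161).
General solution: m = 47 + 51t, n = -161 - 175t for integer t.
200 ≤ 47 + 51t ≤ 492 gives t ∈ [3, 8], which is 6 values.

6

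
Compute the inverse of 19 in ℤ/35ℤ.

gcd(35, 19):
  35 = 1*19 + 16
  19 = 1*16 + 3
  16 = 5*3 + 1
  3 = 3*1
so gcd(35, 19) = 1.
Back-substitute for Bézout coefficients:
  1 = 16 - 5*3
  ... = 19*(-11) + 35*(6)
So 19*-11 ≡ 1 (mod 35), and -11 mod 35 = 24.

24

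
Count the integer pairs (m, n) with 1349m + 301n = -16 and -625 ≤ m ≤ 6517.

gcd(1349, 301) = 1.
By Bézout, 1349×(-137) + 301×(614) = 1.
Particular solution: (85, -381).
General solution: m = 85 + 301t, n = -381 - 1349t for integer t.
-625 ≤ 85 + 301t ≤ 6517 gives t ∈ [-2, 21], which is 24 values.

24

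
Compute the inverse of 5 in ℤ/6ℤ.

5

gcd(6, 5) = 1.
By Bézout, 5·(-1) + 6·(1) = 1.
So 5·-1 ≡ 1 (mod 6), and -1 mod 6 = 5.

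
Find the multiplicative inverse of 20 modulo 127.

108

gcd(127, 20):
  127 = 6·20 + 7
  20 = 2·7 + 6
  7 = 1·6 + 1
  6 = 6·1
so gcd(127, 20) = 1.
Back-substitute for Bézout coefficients:
  1 = 7 - 1·6
  ... = 20·(-19) + 127·(3)
So 20·-19 ≡ 1 (mod 127), and -19 mod 127 = 108.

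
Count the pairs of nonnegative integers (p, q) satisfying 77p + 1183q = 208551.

16

gcd(1183, 77):
  1183 = 15·77 + 28
  77 = 2·28 + 21
  28 = 1·21 + 7
  21 = 3·7
so gcd(1183, 77) = 7.
Back-substitute for Bézout coefficients:
  7 = 28 - 1·21
  ... = 77·(-46) + 1183·(3)
Scale by 29793: one solution is (-1370478, 89379). Reduce p mod 169: (112, 169).
General: p = 112 + 169t, q = 169 - 11t.
p ≥ 0 ⇒ t ≥ 0; q ≥ 0 ⇒ t ≤ 15. So t ∈ [0, 15]: 16 solutions.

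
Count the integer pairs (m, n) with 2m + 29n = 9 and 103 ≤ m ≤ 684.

gcd(29, 2) = 1.
By Bézout, 2*(-14) + 29*(1) = 1.
Particular solution: (19, -1).
General solution: m = 19 + 29t, n = -1 - 2t for integer t.
103 ≤ 19 + 29t ≤ 684 gives t ∈ [3, 22], which is 20 values.

20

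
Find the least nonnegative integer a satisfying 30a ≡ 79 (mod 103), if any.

gcd(103, 30) = 1  (103 = 3*30 + 13, 30 = 2*13 + 4, 13 = 3*4 + 1, 4 = 4*1).
1 divides 79, so solutions exist.
Back-substituting, 30*(-24) + 103*(7) = 1.
So 30*(-24) ≡ 1 (mod 103); multiply by 79: a ≡ -1896 (mod 103).
Smallest nonnegative: a = -1896 mod 103 = 61.

61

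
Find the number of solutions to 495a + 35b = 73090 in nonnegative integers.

21

gcd(495, 35):
  495 = 14·35 + 5
  35 = 7·5
so gcd(495, 35) = 5.
Back-substitute for Bézout coefficients:
  5 = 495 - 14·35
  ... = 495·(1) + 35·(-14)
Scale by 14618: one solution is (14618, -204652). Reduce a mod 7: (2, 2060).
General: a = 2 + 7t, b = 2060 - 99t.
a ≥ 0 ⇒ t ≥ 0; b ≥ 0 ⇒ t ≤ 20. So t ∈ [0, 20]: 21 solutions.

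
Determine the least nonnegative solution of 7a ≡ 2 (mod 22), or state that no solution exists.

16

gcd(22, 7):
  22 = 3·7 + 1
  7 = 7·1
so gcd(22, 7) = 1.
1 divides 2, so solutions exist.
Back-substitute for Bézout coefficients:
  1 = 22 - 3·7
  ... = 7·(-3) + 22·(1)
So 7·(-3) ≡ 1 (mod 22); multiply by 2: a ≡ -6 (mod 22).
Smallest nonnegative: a = -6 mod 22 = 16.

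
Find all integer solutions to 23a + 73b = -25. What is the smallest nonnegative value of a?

37

gcd(73, 23) = 1  (73 = 3×23 + 4, 23 = 5×4 + 3, 4 = 1×3 + 1, 3 = 3×1).
1 divides -25, so solutions exist.
Back-substituting, 23×(-19) + 73×(6) = 1.
Scale by -25/1 = -25: (a₀, b₀) = (475, -150).
General solution: a = 475 + 73t, b = -150 - 23t for integer t.
a ≥ 0: smallest is 475 mod 73 = 37 (at t = -6), with b = -12.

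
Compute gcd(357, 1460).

gcd(1460, 357):
  1460 = 4×357 + 32
  357 = 11×32 + 5
  32 = 6×5 + 2
  5 = 2×2 + 1
  2 = 2×1
so gcd(1460, 357) = 1.

1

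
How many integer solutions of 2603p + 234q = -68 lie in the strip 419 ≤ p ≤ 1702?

6

gcd(2603, 234):
  2603 = 11*234 + 29
  234 = 8*29 + 2
  29 = 14*2 + 1
  2 = 2*1
so gcd(2603, 234) = 1.
Back-substitute for Bézout coefficients:
  1 = 29 - 14*2
  ... = 2603*(113) + 234*(-1257)
Scale by -68: particular solution (-7684, 85476); reduce p mod 234: (38, -423).
General solution: p = 38 + 234t, q = -423 - 2603t for integer t.
419 ≤ 38 + 234t ≤ 1702 gives t ∈ [2, 7], which is 6 values.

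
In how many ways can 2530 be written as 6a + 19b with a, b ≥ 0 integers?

22

gcd(19, 6):
  19 = 3×6 + 1
  6 = 6×1
so gcd(19, 6) = 1.
Back-substitute for Bézout coefficients:
  1 = 19 - 3×6
  ... = 6×(-3) + 19×(1)
Scale by 2530: one solution is (-7590, 2530). Reduce a mod 19: (10, 130).
General: a = 10 + 19t, b = 130 - 6t.
a ≥ 0 ⇒ t ≥ 0; b ≥ 0 ⇒ t ≤ 21. So t ∈ [0, 21]: 22 solutions.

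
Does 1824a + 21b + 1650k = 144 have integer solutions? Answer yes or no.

gcd(1824, 21):
  1824 = 86×21 + 18
  21 = 1×18 + 3
  18 = 6×3
so gcd(1824, 21) = 3.
gcd(3, 1650) = 3.
3 divides 144, so integer solutions exist.

yes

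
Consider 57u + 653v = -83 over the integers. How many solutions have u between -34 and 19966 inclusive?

31

gcd(653, 57) = 1  (653 = 11*57 + 26, 57 = 2*26 + 5, 26 = 5*5 + 1, 5 = 5*1).
Back-substituting, 57*(-126) + 653*(11) = 1.
Scale by -83: particular solution (10458, -913); reduce u mod 653: (10, -1).
General solution: u = 10 + 653t, v = -1 - 57t for integer t.
-34 ≤ 10 + 653t ≤ 19966 gives t ∈ [0, 30], which is 31 values.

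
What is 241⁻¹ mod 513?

gcd(513, 241):
  513 = 2*241 + 31
  241 = 7*31 + 24
  31 = 1*24 + 7
  24 = 3*7 + 3
  7 = 2*3 + 1
  3 = 3*1
so gcd(513, 241) = 1.
Back-substitute for Bézout coefficients:
  1 = 7 - 2*3
  ... = 241*(-149) + 513*(70)
So 241*-149 ≡ 1 (mod 513), and -149 mod 513 = 364.

364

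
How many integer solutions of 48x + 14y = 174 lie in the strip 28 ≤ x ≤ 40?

gcd(48, 14) = 2  (48 = 3·14 + 6, 14 = 2·6 + 2, 6 = 3·2).
Back-substituting, 48·(-2) + 14·(7) = 2.
Scale by 87: particular solution (-174, 609); reduce x mod 7: (1, 9).
General solution: x = 1 + 7t, y = 9 - 24t for integer t.
28 ≤ 1 + 7t ≤ 40 gives t ∈ [4, 5], which is 2 values.

2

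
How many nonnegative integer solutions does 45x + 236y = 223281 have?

21

gcd(236, 45) = 1  (236 = 5×45 + 11, 45 = 4×11 + 1, 11 = 11×1).
Back-substituting, 45×(21) + 236×(-4) = 1.
Scale by 223281: one solution is (4688901, -893124). Reduce x mod 236: (53, 936).
General: x = 53 + 236t, y = 936 - 45t.
x ≥ 0 ⇒ t ≥ 0; y ≥ 0 ⇒ t ≤ 20. So t ∈ [0, 20]: 21 solutions.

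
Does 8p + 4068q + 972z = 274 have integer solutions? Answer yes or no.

no

gcd(4068, 8):
  4068 = 508·8 + 4
  8 = 2·4
so gcd(4068, 8) = 4.
gcd(4, 972) = 4.
4 does not divide 274 (remainder 2), so no integer solutions.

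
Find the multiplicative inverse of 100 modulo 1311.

gcd(1311, 100) = 1  (1311 = 13×100 + 11, 100 = 9×11 + 1, 11 = 11×1).
Back-substituting, 100×(118) + 1311×(-9) = 1.
So 100×118 ≡ 1 (mod 1311), and 118 mod 1311 = 118.

118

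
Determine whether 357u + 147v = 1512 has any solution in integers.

gcd(357, 147) = 21  (357 = 2*147 + 63, 147 = 2*63 + 21, 63 = 3*21).
21 divides 1512, so integer solutions exist.

yes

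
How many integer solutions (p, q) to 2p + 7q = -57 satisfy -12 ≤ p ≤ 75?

13

gcd(7, 2) = 1.
By Bézout, 2·(-3) + 7·(1) = 1.
Particular solution: (3, -9).
General solution: p = 3 + 7t, q = -9 - 2t for integer t.
-12 ≤ 3 + 7t ≤ 75 gives t ∈ [-2, 10], which is 13 values.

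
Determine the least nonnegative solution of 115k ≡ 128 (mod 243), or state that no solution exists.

gcd(243, 115):
  243 = 2×115 + 13
  115 = 8×13 + 11
  13 = 1×11 + 2
  11 = 5×2 + 1
  2 = 2×1
so gcd(243, 115) = 1.
1 divides 128, so solutions exist.
Back-substitute for Bézout coefficients:
  1 = 11 - 5×2
  ... = 115×(112) + 243×(-53)
So 115×(112) ≡ 1 (mod 243); multiply by 128: k ≡ 14336 (mod 243).
Smallest nonnegative: k = 14336 mod 243 = 242.

242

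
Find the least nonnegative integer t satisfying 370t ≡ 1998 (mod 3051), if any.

1836

gcd(3051, 370) = 1.
1 divides 1998, so solutions exist.
By Bézout, 370*(-503) + 3051*(61) = 1.
So 370*(-503) ≡ 1 (mod 3051); multiply by 1998: t ≡ -1004994 (mod 3051).
Smallest nonnegative: t = -1004994 mod 3051 = 1836.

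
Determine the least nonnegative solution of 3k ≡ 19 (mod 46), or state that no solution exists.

gcd(46, 3) = 1  (46 = 15·3 + 1, 3 = 3·1).
1 divides 19, so solutions exist.
Back-substituting, 3·(-15) + 46·(1) = 1.
So 3·(-15) ≡ 1 (mod 46); multiply by 19: k ≡ -285 (mod 46).
Smallest nonnegative: k = -285 mod 46 = 37.

37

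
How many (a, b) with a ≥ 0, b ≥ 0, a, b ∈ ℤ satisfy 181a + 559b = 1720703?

17

gcd(559, 181) = 1.
By Bézout, 181*(-105) + 559*(34) = 1.
One solution: (16, 3073).
General: a = 16 + 559t, b = 3073 - 181t.
a ≥ 0 ⇒ t ≥ 0; b ≥ 0 ⇒ t ≤ 16. So t ∈ [0, 16]: 17 solutions.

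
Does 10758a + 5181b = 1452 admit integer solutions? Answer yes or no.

gcd(10758, 5181) = 33.
33 divides 1452, so integer solutions exist.

yes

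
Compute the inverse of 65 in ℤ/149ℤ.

94

gcd(149, 65) = 1.
By Bézout, 65·(-55) + 149·(24) = 1.
So 65·-55 ≡ 1 (mod 149), and -55 mod 149 = 94.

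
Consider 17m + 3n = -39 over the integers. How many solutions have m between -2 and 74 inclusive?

25

gcd(17, 3):
  17 = 5*3 + 2
  3 = 1*2 + 1
  2 = 2*1
so gcd(17, 3) = 1.
Back-substitute for Bézout coefficients:
  1 = 3 - 1*2
  ... = 17*(-1) + 3*(6)
Scale by -39: particular solution (39, -234); reduce m mod 3: (0, -13).
General solution: m = 0 + 3t, n = -13 - 17t for integer t.
-2 ≤ 0 + 3t ≤ 74 gives t ∈ [0, 24], which is 25 values.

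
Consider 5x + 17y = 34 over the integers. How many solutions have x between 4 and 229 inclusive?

13

gcd(17, 5):
  17 = 3·5 + 2
  5 = 2·2 + 1
  2 = 2·1
so gcd(17, 5) = 1.
Back-substitute for Bézout coefficients:
  1 = 5 - 2·2
  ... = 5·(7) + 17·(-2)
Scale by 34: particular solution (238, -68); reduce x mod 17: (0, 2).
General solution: x = 0 + 17t, y = 2 - 5t for integer t.
4 ≤ 0 + 17t ≤ 229 gives t ∈ [1, 13], which is 13 values.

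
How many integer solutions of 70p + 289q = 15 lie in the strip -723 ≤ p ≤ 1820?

gcd(289, 70) = 1.
By Bézout, 70×(128) + 289×(-31) = 1.
Particular solution: (186, -45).
General solution: p = 186 + 289t, q = -45 - 70t for integer t.
-723 ≤ 186 + 289t ≤ 1820 gives t ∈ [-3, 5], which is 9 values.

9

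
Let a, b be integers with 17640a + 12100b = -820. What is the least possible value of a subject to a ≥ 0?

gcd(17640, 12100):
  17640 = 1×12100 + 5540
  12100 = 2×5540 + 1020
  5540 = 5×1020 + 440
  1020 = 2×440 + 140
  440 = 3×140 + 20
  140 = 7×20
so gcd(17640, 12100) = 20.
20 divides -820, so solutions exist.
Back-substitute for Bézout coefficients:
  20 = 440 - 3×140
  ... = 17640×(83) + 12100×(-121)
Scale by -820/20 = -41: (a₀, b₀) = (-3403, 4961).
General solution: a = -3403 + 605t, b = 4961 - 882t for integer t.
a ≥ 0: smallest is -3403 mod 605 = 227 (at t = 6), with b = -331.

227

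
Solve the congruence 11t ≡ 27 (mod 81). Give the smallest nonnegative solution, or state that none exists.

54

gcd(81, 11) = 1.
1 divides 27, so solutions exist.
By Bézout, 11*(-22) + 81*(3) = 1.
So 11*(-22) ≡ 1 (mod 81); multiply by 27: t ≡ -594 (mod 81).
Smallest nonnegative: t = -594 mod 81 = 54.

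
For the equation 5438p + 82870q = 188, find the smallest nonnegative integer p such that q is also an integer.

30341

gcd(82870, 5438):
  82870 = 15·5438 + 1300
  5438 = 4·1300 + 238
  1300 = 5·238 + 110
  238 = 2·110 + 18
  110 = 6·18 + 2
  18 = 9·2
so gcd(82870, 5438) = 2.
2 divides 188, so solutions exist.
Back-substitute for Bézout coefficients:
  2 = 110 - 6·18
  ... = 5438·(-4526) + 82870·(297)
Scale by 188/2 = 94: (p₀, q₀) = (-425444, 27918).
General solution: p = -425444 + 41435t, q = 27918 - 2719t for integer t.
p ≥ 0: smallest is -425444 mod 41435 = 30341 (at t = 11), with q = -1991.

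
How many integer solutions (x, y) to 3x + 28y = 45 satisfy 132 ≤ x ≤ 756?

22

gcd(28, 3) = 1.
By Bézout, 3·(-9) + 28·(1) = 1.
Particular solution: (15, 0).
General solution: x = 15 + 28t, y = 0 - 3t for integer t.
132 ≤ 15 + 28t ≤ 756 gives t ∈ [5, 26], which is 22 values.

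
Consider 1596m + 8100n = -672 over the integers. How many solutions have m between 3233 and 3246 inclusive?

gcd(8100, 1596) = 12  (8100 = 5·1596 + 120, 1596 = 13·120 + 36, 120 = 3·36 + 12, 36 = 3·12).
Back-substituting, 1596·(-203) + 8100·(40) = 12.
Scale by -56: particular solution (11368, -2240); reduce m mod 675: (568, -112).
General solution: m = 568 + 675t, n = -112 - 133t for integer t.
3233 ≤ 568 + 675t ≤ 3246 gives t ∈ [4, 3], which is 0 values.

0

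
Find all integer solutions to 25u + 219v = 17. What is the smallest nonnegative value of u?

62

gcd(219, 25) = 1  (219 = 8×25 + 19, 25 = 1×19 + 6, 19 = 3×6 + 1, 6 = 6×1).
1 divides 17, so solutions exist.
Back-substituting, 25×(-35) + 219×(4) = 1.
Scale by 17/1 = 17: (u₀, v₀) = (-595, 68).
General solution: u = -595 + 219t, v = 68 - 25t for integer t.
u ≥ 0: smallest is -595 mod 219 = 62 (at t = 3), with v = -7.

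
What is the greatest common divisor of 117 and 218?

gcd(218, 117) = 1  (218 = 1*117 + 101, 117 = 1*101 + 16, 101 = 6*16 + 5, 16 = 3*5 + 1, 5 = 5*1).

1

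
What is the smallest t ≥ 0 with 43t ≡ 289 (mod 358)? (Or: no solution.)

65

gcd(358, 43):
  358 = 8*43 + 14
  43 = 3*14 + 1
  14 = 14*1
so gcd(358, 43) = 1.
1 divides 289, so solutions exist.
Back-substitute for Bézout coefficients:
  1 = 43 - 3*14
  ... = 43*(25) + 358*(-3)
So 43*(25) ≡ 1 (mod 358); multiply by 289: t ≡ 7225 (mod 358).
Smallest nonnegative: t = 7225 mod 358 = 65.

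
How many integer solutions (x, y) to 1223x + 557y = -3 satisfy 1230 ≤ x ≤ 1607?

1

gcd(1223, 557) = 1  (1223 = 2*557 + 109, 557 = 5*109 + 12, 109 = 9*12 + 1, 12 = 12*1).
Back-substituting, 1223*(46) + 557*(-101) = 1.
Scale by -3: particular solution (-138, 303); reduce x mod 557: (419, -920).
General solution: x = 419 + 557t, y = -920 - 1223t for integer t.
1230 ≤ 419 + 557t ≤ 1607 gives t ∈ [2, 2], which is 1 value.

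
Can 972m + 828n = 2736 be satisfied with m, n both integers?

yes

gcd(972, 828):
  972 = 1*828 + 144
  828 = 5*144 + 108
  144 = 1*108 + 36
  108 = 3*36
so gcd(972, 828) = 36.
36 divides 2736, so integer solutions exist.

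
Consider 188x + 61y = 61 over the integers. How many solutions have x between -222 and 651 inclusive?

14

gcd(188, 61) = 1.
By Bézout, 188×(-12) + 61×(37) = 1.
Particular solution: (0, 1).
General solution: x = 0 + 61t, y = 1 - 188t for integer t.
-222 ≤ 0 + 61t ≤ 651 gives t ∈ [-3, 10], which is 14 values.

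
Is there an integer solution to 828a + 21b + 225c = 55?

gcd(828, 21) = 3  (828 = 39×21 + 9, 21 = 2×9 + 3, 9 = 3×3).
gcd(3, 225) = 3.
3 does not divide 55 (remainder 1), so no integer solutions.

no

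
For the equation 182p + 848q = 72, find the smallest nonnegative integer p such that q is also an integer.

252

gcd(848, 182):
  848 = 4·182 + 120
  182 = 1·120 + 62
  120 = 1·62 + 58
  62 = 1·58 + 4
  58 = 14·4 + 2
  4 = 2·2
so gcd(848, 182) = 2.
2 divides 72, so solutions exist.
Back-substitute for Bézout coefficients:
  2 = 58 - 14·4
  ... = 182·(-205) + 848·(44)
Scale by 72/2 = 36: (p₀, q₀) = (-7380, 1584).
General solution: p = -7380 + 424t, q = 1584 - 91t for integer t.
p ≥ 0: smallest is -7380 mod 424 = 252 (at t = 18), with q = -54.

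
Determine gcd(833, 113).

gcd(833, 113):
  833 = 7×113 + 42
  113 = 2×42 + 29
  42 = 1×29 + 13
  29 = 2×13 + 3
  13 = 4×3 + 1
  3 = 3×1
so gcd(833, 113) = 1.

1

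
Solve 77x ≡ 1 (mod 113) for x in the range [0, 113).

91

gcd(113, 77) = 1  (113 = 1·77 + 36, 77 = 2·36 + 5, 36 = 7·5 + 1, 5 = 5·1).
Back-substituting, 77·(-22) + 113·(15) = 1.
So 77·-22 ≡ 1 (mod 113), and -22 mod 113 = 91.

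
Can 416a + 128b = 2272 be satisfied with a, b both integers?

yes

gcd(416, 128) = 32.
32 divides 2272, so integer solutions exist.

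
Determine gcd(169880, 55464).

8

gcd(169880, 55464):
  169880 = 3*55464 + 3488
  55464 = 15*3488 + 3144
  3488 = 1*3144 + 344
  3144 = 9*344 + 48
  344 = 7*48 + 8
  48 = 6*8
so gcd(169880, 55464) = 8.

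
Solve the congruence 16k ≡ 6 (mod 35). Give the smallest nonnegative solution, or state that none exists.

31

gcd(35, 16):
  35 = 2·16 + 3
  16 = 5·3 + 1
  3 = 3·1
so gcd(35, 16) = 1.
1 divides 6, so solutions exist.
Back-substitute for Bézout coefficients:
  1 = 16 - 5·3
  ... = 16·(11) + 35·(-5)
So 16·(11) ≡ 1 (mod 35); multiply by 6: k ≡ 66 (mod 35).
Smallest nonnegative: k = 66 mod 35 = 31.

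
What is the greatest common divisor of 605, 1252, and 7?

gcd(1252, 605):
  1252 = 2×605 + 42
  605 = 14×42 + 17
  42 = 2×17 + 8
  17 = 2×8 + 1
  8 = 8×1
so gcd(1252, 605) = 1.
gcd(1, 7) = 1.

1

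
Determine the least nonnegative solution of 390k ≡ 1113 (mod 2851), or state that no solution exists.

2174

gcd(2851, 390) = 1  (2851 = 7*390 + 121, 390 = 3*121 + 27, 121 = 4*27 + 13, 27 = 2*13 + 1, 13 = 13*1).
1 divides 1113, so solutions exist.
Back-substituting, 390*(212) + 2851*(-29) = 1.
So 390*(212) ≡ 1 (mod 2851); multiply by 1113: k ≡ 235956 (mod 2851).
Smallest nonnegative: k = 235956 mod 2851 = 2174.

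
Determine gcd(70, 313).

gcd(313, 70) = 1  (313 = 4*70 + 33, 70 = 2*33 + 4, 33 = 8*4 + 1, 4 = 4*1).

1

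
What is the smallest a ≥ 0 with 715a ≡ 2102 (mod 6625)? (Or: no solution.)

no solution

gcd(6625, 715):
  6625 = 9×715 + 190
  715 = 3×190 + 145
  190 = 1×145 + 45
  145 = 3×45 + 10
  45 = 4×10 + 5
  10 = 2×5
so gcd(6625, 715) = 5.
5 does not divide 2102, so the congruence has no solution.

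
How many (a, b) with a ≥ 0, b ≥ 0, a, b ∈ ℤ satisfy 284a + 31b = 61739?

7

gcd(284, 31) = 1.
By Bézout, 284*(-6) + 31*(55) = 1.
One solution: (16, 1845).
General: a = 16 + 31t, b = 1845 - 284t.
a ≥ 0 ⇒ t ≥ 0; b ≥ 0 ⇒ t ≤ 6. So t ∈ [0, 6]: 7 solutions.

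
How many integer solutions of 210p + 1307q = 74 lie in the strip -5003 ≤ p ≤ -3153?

1

gcd(1307, 210) = 1.
By Bézout, 210×(417) + 1307×(-67) = 1.
Particular solution: (797, -128).
General solution: p = 797 + 1307t, q = -128 - 210t for integer t.
-5003 ≤ 797 + 1307t ≤ -3153 gives t ∈ [-4, -4], which is 1 value.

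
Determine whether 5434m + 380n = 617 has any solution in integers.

gcd(5434, 380) = 38  (5434 = 14×380 + 114, 380 = 3×114 + 38, 114 = 3×38).
38 does not divide 617 (remainder 9), so no integer solutions.

no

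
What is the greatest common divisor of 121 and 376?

gcd(376, 121) = 1  (376 = 3×121 + 13, 121 = 9×13 + 4, 13 = 3×4 + 1, 4 = 4×1).

1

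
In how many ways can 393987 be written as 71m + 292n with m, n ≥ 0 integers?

gcd(292, 71):
  292 = 4*71 + 8
  71 = 8*8 + 7
  8 = 1*7 + 1
  7 = 7*1
so gcd(292, 71) = 1.
Back-substitute for Bézout coefficients:
  1 = 8 - 1*7
  ... = 71*(-37) + 292*(9)
Scale by 393987: one solution is (-14577519, 3545883). Reduce m mod 292: (289, 1279).
General: m = 289 + 292t, n = 1279 - 71t.
m ≥ 0 ⇒ t ≥ 0; n ≥ 0 ⇒ t ≤ 18. So t ∈ [0, 18]: 19 solutions.

19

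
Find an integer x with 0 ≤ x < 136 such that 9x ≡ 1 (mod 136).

gcd(136, 9) = 1.
By Bézout, 9×(-15) + 136×(1) = 1.
So 9×-15 ≡ 1 (mod 136), and -15 mod 136 = 121.

121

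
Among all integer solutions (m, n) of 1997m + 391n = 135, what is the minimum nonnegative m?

gcd(1997, 391):
  1997 = 5×391 + 42
  391 = 9×42 + 13
  42 = 3×13 + 3
  13 = 4×3 + 1
  3 = 3×1
so gcd(1997, 391) = 1.
1 divides 135, so solutions exist.
Back-substitute for Bézout coefficients:
  1 = 13 - 4×3
  ... = 1997×(-121) + 391×(618)
Scale by 135/1 = 135: (m₀, n₀) = (-16335, 83430).
General solution: m = -16335 + 391t, n = 83430 - 1997t for integer t.
m ≥ 0: smallest is -16335 mod 391 = 87 (at t = 42), with n = -444.

87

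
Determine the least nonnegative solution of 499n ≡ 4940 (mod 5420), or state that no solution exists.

gcd(5420, 499) = 1.
1 divides 4940, so solutions exist.
By Bézout, 499×(-1021) + 5420×(94) = 1.
So 499×(-1021) ≡ 1 (mod 5420); multiply by 4940: n ≡ -5043740 (mod 5420).
Smallest nonnegative: n = -5043740 mod 5420 = 2280.

2280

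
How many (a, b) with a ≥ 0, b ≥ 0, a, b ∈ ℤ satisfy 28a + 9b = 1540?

gcd(28, 9):
  28 = 3*9 + 1
  9 = 9*1
so gcd(28, 9) = 1.
Back-substitute for Bézout coefficients:
  1 = 28 - 3*9
  ... = 28*(1) + 9*(-3)
Scale by 1540: one solution is (1540, -4620). Reduce a mod 9: (1, 168).
General: a = 1 + 9t, b = 168 - 28t.
a ≥ 0 ⇒ t ≥ 0; b ≥ 0 ⇒ t ≤ 6. So t ∈ [0, 6]: 7 solutions.

7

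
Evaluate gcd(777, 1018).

gcd(1018, 777):
  1018 = 1×777 + 241
  777 = 3×241 + 54
  241 = 4×54 + 25
  54 = 2×25 + 4
  25 = 6×4 + 1
  4 = 4×1
so gcd(1018, 777) = 1.

1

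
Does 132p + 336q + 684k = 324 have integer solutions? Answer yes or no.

yes

gcd(336, 132) = 12  (336 = 2·132 + 72, 132 = 1·72 + 60, 72 = 1·60 + 12, 60 = 5·12).
gcd(12, 684) = 12.
12 divides 324, so integer solutions exist.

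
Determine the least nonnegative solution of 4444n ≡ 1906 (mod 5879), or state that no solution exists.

gcd(5879, 4444):
  5879 = 1*4444 + 1435
  4444 = 3*1435 + 139
  1435 = 10*139 + 45
  139 = 3*45 + 4
  45 = 11*4 + 1
  4 = 4*1
so gcd(5879, 4444) = 1.
1 divides 1906, so solutions exist.
Back-substitute for Bézout coefficients:
  1 = 45 - 11*4
  ... = 4444*(-1438) + 5879*(1087)
So 4444*(-1438) ≡ 1 (mod 5879); multiply by 1906: n ≡ -2740828 (mod 5879).
Smallest nonnegative: n = -2740828 mod 5879 = 4665.

4665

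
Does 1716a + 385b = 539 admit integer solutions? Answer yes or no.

yes

gcd(1716, 385) = 11.
11 divides 539, so integer solutions exist.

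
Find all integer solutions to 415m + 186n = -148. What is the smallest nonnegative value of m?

122

gcd(415, 186) = 1.
1 divides -148, so solutions exist.
By Bézout, 415×(13) + 186×(-29) = 1.
Scale by -148/1 = -148: (m₀, n₀) = (-1924, 4292).
General solution: m = -1924 + 186t, n = 4292 - 415t for integer t.
m ≥ 0: smallest is -1924 mod 186 = 122 (at t = 11), with n = -273.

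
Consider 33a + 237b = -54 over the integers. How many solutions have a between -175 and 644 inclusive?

gcd(237, 33) = 3.
By Bézout, 33*(36) + 237*(-5) = 3.
Particular solution: (63, -9).
General solution: a = 63 + 79t, b = -9 - 11t for integer t.
-175 ≤ 63 + 79t ≤ 644 gives t ∈ [-3, 7], which is 11 values.

11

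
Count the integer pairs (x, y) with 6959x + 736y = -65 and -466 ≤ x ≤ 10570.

15

gcd(6959, 736) = 1.
By Bézout, 6959·(-145) + 736·(1371) = 1.
Particular solution: (593, -5607).
General solution: x = 593 + 736t, y = -5607 - 6959t for integer t.
-466 ≤ 593 + 736t ≤ 10570 gives t ∈ [-1, 13], which is 15 values.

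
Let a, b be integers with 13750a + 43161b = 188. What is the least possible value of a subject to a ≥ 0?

gcd(43161, 13750) = 1  (43161 = 3·13750 + 1911, 13750 = 7·1911 + 373, 1911 = 5·373 + 46, 373 = 8·46 + 5, 46 = 9·5 + 1, 5 = 5·1).
1 divides 188, so solutions exist.
Back-substituting, 13750·(-8447) + 43161·(2691) = 1.
Scale by 188/1 = 188: (a₀, b₀) = (-1588036, 505908).
General solution: a = -1588036 + 43161t, b = 505908 - 13750t for integer t.
a ≥ 0: smallest is -1588036 mod 43161 = 8921 (at t = 37), with b = -2842.

8921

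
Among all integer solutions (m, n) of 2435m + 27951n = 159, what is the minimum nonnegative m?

gcd(27951, 2435):
  27951 = 11*2435 + 1166
  2435 = 2*1166 + 103
  1166 = 11*103 + 33
  103 = 3*33 + 4
  33 = 8*4 + 1
  4 = 4*1
so gcd(27951, 2435) = 1.
1 divides 159, so solutions exist.
Back-substitute for Bézout coefficients:
  1 = 33 - 8*4
  ... = 2435*(-6784) + 27951*(591)
Scale by 159/1 = 159: (m₀, n₀) = (-1078656, 93969).
General solution: m = -1078656 + 27951t, n = 93969 - 2435t for integer t.
m ≥ 0: smallest is -1078656 mod 27951 = 11433 (at t = 39), with n = -996.

11433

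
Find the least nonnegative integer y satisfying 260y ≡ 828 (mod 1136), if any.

143

gcd(1136, 260):
  1136 = 4·260 + 96
  260 = 2·96 + 68
  96 = 1·68 + 28
  68 = 2·28 + 12
  28 = 2·12 + 4
  12 = 3·4
so gcd(1136, 260) = 4.
4 divides 828, so solutions exist.
Back-substitute for Bézout coefficients:
  4 = 28 - 2·12
  ... = 260·(-83) + 1136·(19)
So 260·(-83) ≡ 4 (mod 1136); multiply by 207: y ≡ -17181 (mod 284).
Smallest nonnegative: y = -17181 mod 284 = 143.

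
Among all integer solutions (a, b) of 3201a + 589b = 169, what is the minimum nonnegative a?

118

gcd(3201, 589) = 1.
1 divides 169, so solutions exist.
By Bézout, 3201·(283) + 589·(-1538) = 1.
Scale by 169/1 = 169: (a₀, b₀) = (47827, -259922).
General solution: a = 47827 + 589t, b = -259922 - 3201t for integer t.
a ≥ 0: smallest is 47827 mod 589 = 118 (at t = -81), with b = -641.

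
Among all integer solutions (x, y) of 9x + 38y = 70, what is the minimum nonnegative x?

gcd(38, 9) = 1.
1 divides 70, so solutions exist.
By Bézout, 9*(17) + 38*(-4) = 1.
Scale by 70/1 = 70: (x₀, y₀) = (1190, -280).
General solution: x = 1190 + 38t, y = -280 - 9t for integer t.
x ≥ 0: smallest is 1190 mod 38 = 12 (at t = -31), with y = -1.

12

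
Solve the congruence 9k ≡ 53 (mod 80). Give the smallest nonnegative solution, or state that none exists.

gcd(80, 9):
  80 = 8*9 + 8
  9 = 1*8 + 1
  8 = 8*1
so gcd(80, 9) = 1.
1 divides 53, so solutions exist.
Back-substitute for Bézout coefficients:
  1 = 9 - 1*8
  ... = 9*(9) + 80*(-1)
So 9*(9) ≡ 1 (mod 80); multiply by 53: k ≡ 477 (mod 80).
Smallest nonnegative: k = 477 mod 80 = 77.

77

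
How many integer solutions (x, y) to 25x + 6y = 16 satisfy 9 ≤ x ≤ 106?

gcd(25, 6) = 1  (25 = 4×6 + 1, 6 = 6×1).
Back-substituting, 25×(1) + 6×(-4) = 1.
Scale by 16: particular solution (16, -64); reduce x mod 6: (4, -14).
General solution: x = 4 + 6t, y = -14 - 25t for integer t.
9 ≤ 4 + 6t ≤ 106 gives t ∈ [1, 17], which is 17 values.

17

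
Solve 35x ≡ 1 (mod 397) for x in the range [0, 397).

gcd(397, 35) = 1.
By Bézout, 35×(-34) + 397×(3) = 1.
So 35×-34 ≡ 1 (mod 397), and -34 mod 397 = 363.

363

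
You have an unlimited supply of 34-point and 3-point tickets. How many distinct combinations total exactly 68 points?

1

Need nonnegative integers with 34j + 3k = 68.
gcd(34, 3) = 1, and 34·(1) + 3·(-11) = 1.
So (j₀, k₀) = (68, -748); general j = 68 + 3t, k = -748 - 34t.
j ≥ 0 ⇒ t ≥ -22; k ≥ 0 ⇒ t ≤ -22. That's 1 value of t.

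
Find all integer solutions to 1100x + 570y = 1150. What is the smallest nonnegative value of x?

14

gcd(1100, 570):
  1100 = 1·570 + 530
  570 = 1·530 + 40
  530 = 13·40 + 10
  40 = 4·10
so gcd(1100, 570) = 10.
10 divides 1150, so solutions exist.
Back-substitute for Bézout coefficients:
  10 = 530 - 13·40
  ... = 1100·(14) + 570·(-27)
Scale by 1150/10 = 115: (x₀, y₀) = (1610, -3105).
General solution: x = 1610 + 57t, y = -3105 - 110t for integer t.
x ≥ 0: smallest is 1610 mod 57 = 14 (at t = -28), with y = -25.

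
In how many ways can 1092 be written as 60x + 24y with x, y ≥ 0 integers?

gcd(60, 24):
  60 = 2×24 + 12
  24 = 2×12
so gcd(60, 24) = 12.
Back-substitute for Bézout coefficients:
  12 = 60 - 2×24
  ... = 60×(1) + 24×(-2)
Scale by 91: one solution is (91, -182). Reduce x mod 2: (1, 43).
General: x = 1 + 2t, y = 43 - 5t.
x ≥ 0 ⇒ t ≥ 0; y ≥ 0 ⇒ t ≤ 8. So t ∈ [0, 8]: 9 solutions.

9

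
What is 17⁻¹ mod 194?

gcd(194, 17) = 1  (194 = 11*17 + 7, 17 = 2*7 + 3, 7 = 2*3 + 1, 3 = 3*1).
Back-substituting, 17*(-57) + 194*(5) = 1.
So 17*-57 ≡ 1 (mod 194), and -57 mod 194 = 137.

137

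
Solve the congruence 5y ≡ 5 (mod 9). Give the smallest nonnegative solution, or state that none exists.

gcd(9, 5) = 1.
1 divides 5, so solutions exist.
By Bézout, 5*(2) + 9*(-1) = 1.
So 5*(2) ≡ 1 (mod 9); multiply by 5: y ≡ 10 (mod 9).
Smallest nonnegative: y = 10 mod 9 = 1.

1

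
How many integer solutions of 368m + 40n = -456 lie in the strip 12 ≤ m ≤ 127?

gcd(368, 40):
  368 = 9·40 + 8
  40 = 5·8
so gcd(368, 40) = 8.
Back-substitute for Bézout coefficients:
  8 = 368 - 9·40
  ... = 368·(1) + 40·(-9)
Scale by -57: particular solution (-57, 513); reduce m mod 5: (3, -39).
General solution: m = 3 + 5t, n = -39 - 46t for integer t.
12 ≤ 3 + 5t ≤ 127 gives t ∈ [2, 24], which is 23 values.

23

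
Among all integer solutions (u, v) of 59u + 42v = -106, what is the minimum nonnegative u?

16

gcd(59, 42):
  59 = 1×42 + 17
  42 = 2×17 + 8
  17 = 2×8 + 1
  8 = 8×1
so gcd(59, 42) = 1.
1 divides -106, so solutions exist.
Back-substitute for Bézout coefficients:
  1 = 17 - 2×8
  ... = 59×(5) + 42×(-7)
Scale by -106/1 = -106: (u₀, v₀) = (-530, 742).
General solution: u = -530 + 42t, v = 742 - 59t for integer t.
u ≥ 0: smallest is -530 mod 42 = 16 (at t = 13), with v = -25.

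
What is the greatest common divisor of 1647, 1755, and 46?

gcd(1755, 1647):
  1755 = 1·1647 + 108
  1647 = 15·108 + 27
  108 = 4·27
so gcd(1755, 1647) = 27.
gcd(27, 46) = 1.

1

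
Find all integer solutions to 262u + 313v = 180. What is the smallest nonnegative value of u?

199

gcd(313, 262):
  313 = 1×262 + 51
  262 = 5×51 + 7
  51 = 7×7 + 2
  7 = 3×2 + 1
  2 = 2×1
so gcd(313, 262) = 1.
1 divides 180, so solutions exist.
Back-substitute for Bézout coefficients:
  1 = 7 - 3×2
  ... = 262×(135) + 313×(-113)
Scale by 180/1 = 180: (u₀, v₀) = (24300, -20340).
General solution: u = 24300 + 313t, v = -20340 - 262t for integer t.
u ≥ 0: smallest is 24300 mod 313 = 199 (at t = -77), with v = -166.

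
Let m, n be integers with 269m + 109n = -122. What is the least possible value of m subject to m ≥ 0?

66

gcd(269, 109):
  269 = 2·109 + 51
  109 = 2·51 + 7
  51 = 7·7 + 2
  7 = 3·2 + 1
  2 = 2·1
so gcd(269, 109) = 1.
1 divides -122, so solutions exist.
Back-substitute for Bézout coefficients:
  1 = 7 - 3·2
  ... = 269·(-47) + 109·(116)
Scale by -122/1 = -122: (m₀, n₀) = (5734, -14152).
General solution: m = 5734 + 109t, n = -14152 - 269t for integer t.
m ≥ 0: smallest is 5734 mod 109 = 66 (at t = -52), with n = -164.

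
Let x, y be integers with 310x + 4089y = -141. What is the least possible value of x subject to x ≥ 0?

gcd(4089, 310):
  4089 = 13*310 + 59
  310 = 5*59 + 15
  59 = 3*15 + 14
  15 = 1*14 + 1
  14 = 14*1
so gcd(4089, 310) = 1.
1 divides -141, so solutions exist.
Back-substitute for Bézout coefficients:
  1 = 15 - 1*14
  ... = 310*(277) + 4089*(-21)
Scale by -141/1 = -141: (x₀, y₀) = (-39057, 2961).
General solution: x = -39057 + 4089t, y = 2961 - 310t for integer t.
x ≥ 0: smallest is -39057 mod 4089 = 1833 (at t = 10), with y = -139.

1833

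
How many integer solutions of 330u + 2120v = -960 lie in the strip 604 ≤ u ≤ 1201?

gcd(2120, 330) = 10.
By Bézout, 330×(45) + 2120×(-7) = 10.
Particular solution: (132, -21).
General solution: u = 132 + 212t, v = -21 - 33t for integer t.
604 ≤ 132 + 212t ≤ 1201 gives t ∈ [3, 5], which is 3 values.

3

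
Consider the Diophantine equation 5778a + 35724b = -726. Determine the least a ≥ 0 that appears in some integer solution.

gcd(35724, 5778):
  35724 = 6×5778 + 1056
  5778 = 5×1056 + 498
  1056 = 2×498 + 60
  498 = 8×60 + 18
  60 = 3×18 + 6
  18 = 3×6
so gcd(35724, 5778) = 6.
6 divides -726, so solutions exist.
Back-substitute for Bézout coefficients:
  6 = 60 - 3×18
  ... = 5778×(-1793) + 35724×(290)
Scale by -726/6 = -121: (a₀, b₀) = (216953, -35090).
General solution: a = 216953 + 5954t, b = -35090 - 963t for integer t.
a ≥ 0: smallest is 216953 mod 5954 = 2609 (at t = -36), with b = -422.

2609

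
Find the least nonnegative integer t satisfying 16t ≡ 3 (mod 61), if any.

4

gcd(61, 16):
  61 = 3×16 + 13
  16 = 1×13 + 3
  13 = 4×3 + 1
  3 = 3×1
so gcd(61, 16) = 1.
1 divides 3, so solutions exist.
Back-substitute for Bézout coefficients:
  1 = 13 - 4×3
  ... = 16×(-19) + 61×(5)
So 16×(-19) ≡ 1 (mod 61); multiply by 3: t ≡ -57 (mod 61).
Smallest nonnegative: t = -57 mod 61 = 4.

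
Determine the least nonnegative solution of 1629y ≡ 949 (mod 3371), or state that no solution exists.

729

gcd(3371, 1629) = 1.
1 divides 949, so solutions exist.
By Bézout, 1629·(-358) + 3371·(173) = 1.
So 1629·(-358) ≡ 1 (mod 3371); multiply by 949: y ≡ -339742 (mod 3371).
Smallest nonnegative: y = -339742 mod 3371 = 729.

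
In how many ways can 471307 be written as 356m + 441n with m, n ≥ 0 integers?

3

gcd(441, 356) = 1.
By Bézout, 356×(83) + 441×(-67) = 1.
One solution: (17, 1055).
General: m = 17 + 441t, n = 1055 - 356t.
m ≥ 0 ⇒ t ≥ 0; n ≥ 0 ⇒ t ≤ 2. So t ∈ [0, 2]: 3 solutions.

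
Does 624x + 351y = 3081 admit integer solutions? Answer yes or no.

gcd(624, 351) = 39  (624 = 1*351 + 273, 351 = 1*273 + 78, 273 = 3*78 + 39, 78 = 2*39).
39 divides 3081, so integer solutions exist.

yes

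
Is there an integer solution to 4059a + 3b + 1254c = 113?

gcd(4059, 3) = 3.
gcd(3, 1254) = 3.
3 does not divide 113 (remainder 2), so no integer solutions.

no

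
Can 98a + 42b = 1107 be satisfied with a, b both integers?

gcd(98, 42) = 14.
14 does not divide 1107 (remainder 1), so no integer solutions.

no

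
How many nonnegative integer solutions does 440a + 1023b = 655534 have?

gcd(1023, 440) = 11.
By Bézout, 440*(7) + 1023*(-3) = 11.
One solution: (53, 618).
General: a = 53 + 93t, b = 618 - 40t.
a ≥ 0 ⇒ t ≥ 0; b ≥ 0 ⇒ t ≤ 15. So t ∈ [0, 15]: 16 solutions.

16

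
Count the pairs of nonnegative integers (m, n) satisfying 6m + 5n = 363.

gcd(6, 5):
  6 = 1*5 + 1
  5 = 5*1
so gcd(6, 5) = 1.
Back-substitute for Bézout coefficients:
  1 = 6 - 1*5
  ... = 6*(1) + 5*(-1)
Scale by 363: one solution is (363, -363). Reduce m mod 5: (3, 69).
General: m = 3 + 5t, n = 69 - 6t.
m ≥ 0 ⇒ t ≥ 0; n ≥ 0 ⇒ t ≤ 11. So t ∈ [0, 11]: 12 solutions.

12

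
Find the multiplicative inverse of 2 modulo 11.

6

gcd(11, 2) = 1.
By Bézout, 2×(-5) + 11×(1) = 1.
So 2×-5 ≡ 1 (mod 11), and -5 mod 11 = 6.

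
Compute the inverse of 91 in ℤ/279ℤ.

46

gcd(279, 91) = 1.
By Bézout, 91·(46) + 279·(-15) = 1.
So 91·46 ≡ 1 (mod 279), and 46 mod 279 = 46.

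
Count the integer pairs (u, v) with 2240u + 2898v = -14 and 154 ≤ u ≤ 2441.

11

gcd(2898, 2240):
  2898 = 1*2240 + 658
  2240 = 3*658 + 266
  658 = 2*266 + 126
  266 = 2*126 + 14
  126 = 9*14
so gcd(2898, 2240) = 14.
Back-substitute for Bézout coefficients:
  14 = 266 - 2*126
  ... = 2240*(22) + 2898*(-17)
Scale by -1: particular solution (-22, 17); reduce u mod 207: (185, -143).
General solution: u = 185 + 207t, v = -143 - 160t for integer t.
154 ≤ 185 + 207t ≤ 2441 gives t ∈ [0, 10], which is 11 values.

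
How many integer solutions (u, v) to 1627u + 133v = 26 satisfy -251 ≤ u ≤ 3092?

gcd(1627, 133):
  1627 = 12·133 + 31
  133 = 4·31 + 9
  31 = 3·9 + 4
  9 = 2·4 + 1
  4 = 4·1
so gcd(1627, 133) = 1.
Back-substitute for Bézout coefficients:
  1 = 9 - 2·4
  ... = 1627·(-30) + 133·(367)
Scale by 26: particular solution (-780, 9542); reduce u mod 133: (18, -220).
General solution: u = 18 + 133t, v = -220 - 1627t for integer t.
-251 ≤ 18 + 133t ≤ 3092 gives t ∈ [-2, 23], which is 26 values.

26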